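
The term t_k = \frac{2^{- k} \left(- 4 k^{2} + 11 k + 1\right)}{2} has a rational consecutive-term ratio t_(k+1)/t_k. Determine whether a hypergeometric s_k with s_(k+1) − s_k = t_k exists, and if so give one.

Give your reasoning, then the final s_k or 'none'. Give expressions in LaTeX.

t_(k+1)/t_k = (4*k**2 - 3*k - 8)/(2*(4*k**2 - 11*k - 1)).
Take A(k)=1/2, B(k)=1, C(k)=k**2 - 11*k/4 - 1/4.
f must satisfy (1/2)·f(k+1) − (1)·f(k) = k**2 - 11*k/4 - 1/4.
deg f ≤ 2 (via 0,0,2).
Coefficient equations give f(k) = -k*(4*k - 3)/2.
So s_k = (B(k−1)f/C)·t_k = (-2*k*(4*k - 3)/(4*k**2 - 11*k - 1))·t_k = k*(4*k - 3)/2**k.
Check: Δs_k = (-4*k**2 + 11*k + 1)/(2*2**k). ✓

s_k = 2^{- k} k \left(4 k - 3\right)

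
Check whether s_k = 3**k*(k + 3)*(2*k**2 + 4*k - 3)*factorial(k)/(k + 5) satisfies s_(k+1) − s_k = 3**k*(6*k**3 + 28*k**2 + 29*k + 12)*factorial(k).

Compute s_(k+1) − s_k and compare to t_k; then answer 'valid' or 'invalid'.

s_(k+1) = 3**(k + 1)*(k + 4)*(2*k**2 + 8*k + 3)*factorial(k + 1)/(k + 6)
s_(k+1) − s_k = 3**k*(6*k**5 + 82*k**4 + 401*k**3 + 837*k**2 + 696*k + 234)*factorial(k)/((k + 5)*(k + 6))
(s_(k+1) − s_k) − t_k = -2*3**k*(6*k**4 + 58*k**3 + 167*k**2 + 153*k + 63)*factorial(k)/((k + 5)*(k + 6))

Invalid: residual -2*3**k*(6*k**4 + 58*k**3 + 167*k**2 + 153*k + 63)*factorial(k)/((k + 5)*(k + 6)) ≠ 0.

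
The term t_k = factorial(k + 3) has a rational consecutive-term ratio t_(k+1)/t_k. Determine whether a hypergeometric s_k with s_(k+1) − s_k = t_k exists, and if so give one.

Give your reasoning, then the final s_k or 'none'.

none — t_k is not Gosper-summable

Ratio r(k) = k + 4.
Factor: A=k + 4; B=1; C=1.
Need (k + 4)·f(k+1) − (1)·f(k) = 1.
From deg A=1, deg B=0, deg C=0: d=-1.
Negative degree bound (-1): no f exists, t_k not Gosper-summable.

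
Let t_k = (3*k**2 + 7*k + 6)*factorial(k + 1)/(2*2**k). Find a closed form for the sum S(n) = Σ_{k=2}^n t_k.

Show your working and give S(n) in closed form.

S(n) = (-30*2**n + 3*n**3*factorial(n) + 16*n**2*factorial(n) + 27*n*factorial(n) + 14*factorial(n))/(2*2**n)

Ratio r(k) = (k + 2)*(7*k + 3*(k + 1)**2 + 13)/(2*(3*k**2 + 7*k + 6)).
A = k/2 + 1, B = 1, C = k**2 + 7*k/3 + 2.
Set up (k/2 + 1)·f(k+1) − (1)·f(k) − (k**2 + 7*k/3 + 2) = 0.
d = 1 from the (1,0,2) case.
Match coefficients ⇒ f(k) = 2*(3*k + 4)/3.
So s_k = (B(k−1)f/C)·t_k = (2*(3*k + 4)/(3*k**2 + 7*k + 6))·t_k = (3*k + 4)*factorial(k + 1)/2**k.
s_(k+1) − s_k = (3*k**2 + 7*k + 6)*factorial(k + 1)/(2*2**k) = t_k.
Telescope: S(n) = s_(n+1) − s_(2) = 2**(-n - 1)*(3*n + 7)*factorial(n + 2) − (15) = (-30*2**n + 3*n**3*factorial(n) + 16*n**2*factorial(n) + 27*n*factorial(n) + 14*factorial(n))/(2*2**n).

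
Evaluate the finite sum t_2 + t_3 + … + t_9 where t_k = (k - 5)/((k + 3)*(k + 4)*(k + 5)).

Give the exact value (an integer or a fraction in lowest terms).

Step 1: r(k) = (k - 4)*(k + 3)/((k - 5)*(k + 6)).
Factor: A=k + 3; B=k + 6; C=k - 5.
Solve (k + 3)·f(k+1) − (k + 5)·f(k) = k - 5.
d = 2 from the (1,1,1) case.
A polynomial solution: f(k) = -k*(k + 19)/12.
Get s_k = R·t_k = k*(-k - 19)/(12*(k + 3)*(k + 4)) with R(k) = B(k−1)f(k)/C(k) = -k*(k + 5)*(k + 19)/(12*(k - 5)).
Verify: (k - 5)/(k**3 + 12*k**2 + 47*k + 60) matches t_k.
Σ_(k=2)^(9) t_k = s_(10) − s_(2) = -145/1092 − (-7/60) = -22/1365.

Σ = -22/1365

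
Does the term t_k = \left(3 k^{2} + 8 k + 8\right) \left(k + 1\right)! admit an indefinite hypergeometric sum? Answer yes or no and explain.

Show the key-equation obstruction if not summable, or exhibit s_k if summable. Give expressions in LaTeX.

Ratio r(k) = (k + 2)*(8*k + 3*(k + 1)**2 + 16)/(3*k**2 + 8*k + 8).
Normal form (A,B,C) = (k + 2, 1, k**2 + 8*k/3 + 8/3).
Need (k + 2)·f(k+1) − (1)·f(k) = k**2 + 8*k/3 + 8/3.
deg f ≤ 1 (via 1,0,2).
Coefficient equations give f(k) = (3*k + 2)/3.
Then R = B(k−1)f/C = (3*k + 2)/(3*k**2 + 8*k + 8), so s_k = R(k)·t_k = (3*k + 2)*factorial(k + 1).
Check: Δs_k = (3*k**2 + 8*k + 8)*factorial(k + 1). ✓

Yes. s_k = \left(3 k + 2\right) \left(k + 1\right)!.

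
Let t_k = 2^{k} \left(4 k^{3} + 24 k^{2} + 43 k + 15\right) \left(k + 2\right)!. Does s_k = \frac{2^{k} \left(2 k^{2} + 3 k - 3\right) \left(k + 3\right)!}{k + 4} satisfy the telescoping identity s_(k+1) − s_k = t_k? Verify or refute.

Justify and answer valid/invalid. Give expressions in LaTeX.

Invalid: residual - \frac{2^{k} \left(4 k^{4} + 40 k^{3} + 137 k^{2} + 184 k + 63\right) \left(k + 2\right)!}{\left(k + 4\right) \left(k + 5\right)} ≠ 0.

s_(k+1) = 2**(k + 1)*(2*k**2 + 7*k + 2)*factorial(k + 4)/(k + 5)
s_(k+1) − s_k = 2**k*(4*k**4 + 44*k**3 + 167*k**2 + 244*k + 79)*factorial(k + 3)/((k + 4)*(k + 5))
(s_(k+1) − s_k) − t_k = -2**k*(4*k**4 + 40*k**3 + 137*k**2 + 184*k + 63)*factorial(k + 2)/((k + 4)*(k + 5))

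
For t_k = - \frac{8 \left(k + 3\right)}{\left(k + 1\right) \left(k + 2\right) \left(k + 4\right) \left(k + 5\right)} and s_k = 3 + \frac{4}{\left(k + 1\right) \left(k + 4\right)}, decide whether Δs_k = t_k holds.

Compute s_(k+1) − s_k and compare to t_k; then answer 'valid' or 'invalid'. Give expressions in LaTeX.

valid; difference matches t_k

s_(k+1) = 3 + 4/((k + 2)*(k + 5))
s_(k+1) − s_k = 8*(-k - 3)/(k**4 + 12*k**3 + 49*k**2 + 78*k + 40)
(s_(k+1) − s_k) − t_k = 0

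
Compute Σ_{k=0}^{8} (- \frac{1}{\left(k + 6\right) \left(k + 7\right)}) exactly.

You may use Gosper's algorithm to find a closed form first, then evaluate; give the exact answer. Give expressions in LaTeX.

Step 1: r(k) = (k + 6)/(k + 8).
Gosper form: A/B · C(k+1)/C(k) with A=k + 6, B=k + 8, C=1.
f must satisfy (k + 6)·f(k+1) − (k + 7)·f(k) = 1.
deg f ≤ 1 (via 1,1,0).
Coefficient equations give f(k) = k/6.
Get s_k = R·t_k = -k/(6*k + 36) with R(k) = B(k−1)f(k)/C(k) = k*(k + 7)/6.
s_(k+1) − s_k = -1/(k**2 + 13*k + 42) = t_k.
Telescoping: Σ = s_(9) − s_(0) = -1/10 − (0) = -1/10.

Σ = -1/10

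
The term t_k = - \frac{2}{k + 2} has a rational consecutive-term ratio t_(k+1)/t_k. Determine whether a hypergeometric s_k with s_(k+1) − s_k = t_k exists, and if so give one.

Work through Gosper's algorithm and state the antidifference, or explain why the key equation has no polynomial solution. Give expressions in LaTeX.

The ratio is (k + 2)/(k + 3).
Normal form (A,B,C) = (k + 2, k + 3, 1).
Key eq: (k + 2)·f(k+1) = (k + 2)·f(k) + (1).
Bound: deg f ≤ 0.
Put f(k) = c0: A·f(k+1) − B(k−1)·f(k) − C = -1; need -1 = 0 — inconsistent ⇒ no f, not summable.

none — t_k is not Gosper-summable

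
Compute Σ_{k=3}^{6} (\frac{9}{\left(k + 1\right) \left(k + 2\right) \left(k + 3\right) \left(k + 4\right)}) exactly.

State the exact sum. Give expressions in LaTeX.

Σ = 1/48

The ratio is (k + 1)/(k + 5).
Factor: A=k + 1; B=k + 5; C=1.
Key eq: (k + 1)·f(k+1) = (k + 4)·f(k) + (1).
Bound: deg f ≤ 3.
Coefficient equations give f(k) = k*(k**2 + 6*k + 11)/18.
Get s_k = R·t_k = k*(k**2 + 6*k + 11)/(2*(k + 1)*(k + 2)*(k + 3)) with R(k) = B(k−1)f(k)/C(k) = k*(k + 4)*(k**2 + 6*k + 11)/18.
s_(k+1) − s_k = 9/(k**4 + 10*k**3 + 35*k**2 + 50*k + 24) = t_k.
Telescoping: Σ = s_(7) − s_(3) = 119/240 − (19/40) = 1/48.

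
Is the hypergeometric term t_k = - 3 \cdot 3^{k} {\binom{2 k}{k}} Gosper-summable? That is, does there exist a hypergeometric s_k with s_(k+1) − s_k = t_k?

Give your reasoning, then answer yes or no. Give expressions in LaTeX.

No — negative degree bound, so no certificate f.

t_(k+1)/t_k = 6*(2*k + 1)/(k + 1).
Factor: A=12*k + 6; B=k + 1; C=1.
Key eq: (12*k + 6)·f(k+1) = (k)·f(k) + (1).
From deg A=1, deg B=1, deg C=0: d=-1.
Negative degree bound (-1): no f exists, t_k not Gosper-summable.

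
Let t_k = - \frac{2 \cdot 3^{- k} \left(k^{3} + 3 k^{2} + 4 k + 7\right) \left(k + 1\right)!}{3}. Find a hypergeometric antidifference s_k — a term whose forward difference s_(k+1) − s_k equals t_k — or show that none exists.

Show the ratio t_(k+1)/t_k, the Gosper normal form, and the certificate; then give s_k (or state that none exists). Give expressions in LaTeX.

Compute t_(k+1)/t_k: get (k**4 + 8*k**3 + 25*k**2 + 41*k + 30)/(3*(k**3 + 3*k**2 + 4*k + 7)).
Gosper form: A/B · C(k+1)/C(k) with A=k/3 + 2/3, B=1, C=k**3 + 3*k**2 + 4*k + 7.
Solve (k/3 + 2/3)·f(k+1) − (1)·f(k) = k**3 + 3*k**2 + 4*k + 7.
deg f ≤ 2 (via 1,0,3).
Coefficient equations give f(k) = 3*(k**2 + 2*k - 1).
Certificate R = B(k−1)f/C = 3*(k**2 + 2*k - 1)/(k**3 + 3*k**2 + 4*k + 7) gives s_k = -2*(k**2 + 2*k - 1)*factorial(k + 1)/3**k.
Δs = -2*(k**3 + 3*k**2 + 4*k + 7)*factorial(k + 1)/(3*3**k), as required.

s_k = - 2 \cdot 3^{- k} \left(k^{2} + 2 k - 1\right) \left(k + 1\right)!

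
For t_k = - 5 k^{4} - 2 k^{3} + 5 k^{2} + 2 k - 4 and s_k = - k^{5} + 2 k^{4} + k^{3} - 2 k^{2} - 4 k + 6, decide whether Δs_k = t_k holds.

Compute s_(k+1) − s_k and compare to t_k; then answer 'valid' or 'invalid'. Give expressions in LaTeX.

Valid — Δs_k = t_k.

s_(k+1) = -k**5 - 3*k**4 - k**3 + 3*k**2 - 2*k + 2
s_(k+1) − s_k = -5*k**4 - 2*k**3 + 5*k**2 + 2*k - 4
(s_(k+1) − s_k) − t_k = 0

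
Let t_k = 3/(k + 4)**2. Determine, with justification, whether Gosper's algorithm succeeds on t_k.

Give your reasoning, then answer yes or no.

No — key equation has no polynomial f.

Compute t_(k+1)/t_k: get (k + 4)**2/(k + 5)**2.
A = k**2 + 8*k + 16, B = k**2 + 10*k + 25, C = 1.
Solve (k**2 + 8*k + 16)·f(k+1) − (k**2 + 8*k + 16)·f(k) = 1.
deg f ≤ 0 (via 2,2,0).
Write f(k) = c0. Then LHS − RHS = -1, requiring -1 = 0: contradictory. No certificate.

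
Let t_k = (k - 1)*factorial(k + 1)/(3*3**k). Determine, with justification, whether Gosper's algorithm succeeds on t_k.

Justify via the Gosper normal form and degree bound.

Yes. s_k = factorial(k + 1)/3**k.

t_(k+1)/t_k = k*(k + 2)/(3*(k - 1)).
So A=k/3 + 2/3 and B=1, with C=k - 1.
Need (k/3 + 2/3)·f(k+1) − (1)·f(k) = k - 1.
deg f ≤ 0 (via 1,0,1).
Solving with deg f ≤ 0: f(k) = 3.
So s_k = (B(k−1)f/C)·t_k = (3/(k - 1))·t_k = factorial(k + 1)/3**k.
Check: Δs_k = (k - 1)*factorial(k + 1)/(3*3**k). ✓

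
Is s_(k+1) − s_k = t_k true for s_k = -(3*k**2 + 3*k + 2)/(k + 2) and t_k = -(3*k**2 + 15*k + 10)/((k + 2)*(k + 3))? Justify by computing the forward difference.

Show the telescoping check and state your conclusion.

s_(k+1) = (-3*k**2 - 9*k - 8)/(k + 3)
s_(k+1) − s_k = (-3*k**2 - 15*k - 10)/(k**2 + 5*k + 6)
(s_(k+1) − s_k) − t_k = 0

Valid: the claim telescopes to t_k.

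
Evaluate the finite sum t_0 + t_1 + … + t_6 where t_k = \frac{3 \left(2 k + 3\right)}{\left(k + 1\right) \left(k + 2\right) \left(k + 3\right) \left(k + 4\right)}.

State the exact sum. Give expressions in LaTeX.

Σ = 91/144

Compute t_(k+1)/t_k: get (k + 1)*(2*k + 5)/((k + 5)*(2*k + 3)).
Factor: A=k + 1; B=k + 5; C=k + 3/2.
f must satisfy (k + 1)·f(k+1) − (k + 4)·f(k) = k + 3/2.
Degrees (1,1,1) ⇒ d ≤ 3.
Match coefficients ⇒ f(k) = k*(2*k**2 + 12*k + 13)/18.
So s_k = (B(k−1)f/C)·t_k = (k*(k + 4)*(2*k**2 + 12*k + 13)/(9*(2*k + 3)))·t_k = k*(2*k**2 + 12*k + 13)/(3*(k + 1)*(k + 2)*(k + 3)).
Δs = 3*(2*k + 3)/(k**4 + 10*k**3 + 35*k**2 + 50*k + 24), as required.
Telescoping: Σ = s_(7) − s_(0) = 91/144 − (0) = 91/144.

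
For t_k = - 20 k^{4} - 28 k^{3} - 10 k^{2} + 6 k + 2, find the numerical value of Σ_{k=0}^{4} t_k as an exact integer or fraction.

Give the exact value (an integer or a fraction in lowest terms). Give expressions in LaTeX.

Compute t_(k+1)/t_k: get (10*k**4 + 54*k**3 + 107*k**2 + 89*k + 25)/(10*k**4 + 14*k**3 + 5*k**2 - 3*k - 1).
Gosper form: A/B · C(k+1)/C(k) with A=1, B=1, C=k**4 + 7*k**3/5 + k**2/2 - 3*k/10 - 1/10.
Solve (1)·f(k+1) − (1)·f(k) = k**4 + 7*k**3/5 + k**2/2 - 3*k/10 - 1/10.
Degrees (0,0,4) ⇒ d ≤ 5.
Solving with deg f ≤ 5: f(k) = k*(4*k**4 - 3*k**3 - 4*k**2 - k + 2)/20.
R(k) = B(k−1)·f(k)/C(k) = k*(4*k**4 - 3*k**3 - 4*k**2 - k + 2)/(2*(10*k**4 + 14*k**3 + 5*k**2 - 3*k - 1)); s_k = R·t_k = k*(-4*k**4 + 3*k**3 + 4*k**2 + k - 2).
s_(k+1) − s_k = -20*k**4 - 28*k**3 - 10*k**2 + 6*k + 2 = t_k.
Sum = s_(5) − s_(0); s_(5) = -10110, s_(0) = 0 ⇒ -10110.

Σ = -10110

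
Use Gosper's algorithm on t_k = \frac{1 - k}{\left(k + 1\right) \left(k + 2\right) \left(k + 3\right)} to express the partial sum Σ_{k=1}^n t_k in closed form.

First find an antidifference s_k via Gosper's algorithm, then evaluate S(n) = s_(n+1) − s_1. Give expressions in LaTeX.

Ratio r(k) = k*(k + 1)/((k - 1)*(k + 4)).
A = k + 1, B = k + 4, C = k - 1.
Set up (k + 1)·f(k+1) − (k + 3)·f(k) − (k - 1) = 0.
Degrees (1,1,1) ⇒ d ≤ 2.
Solving with deg f ≤ 2: f(k) = -k.
Get s_k = R·t_k = k/((k + 1)*(k + 2)) with R(k) = B(k−1)f(k)/C(k) = -k*(k + 3)/(k - 1).
Verify: (1 - k)/(k**3 + 6*k**2 + 11*k + 6) matches t_k.
Evaluate: s_(n+1) = (n + 1)/(n**2 + 5*n + 6); subtract s_(1) = 1/6 ⇒ S(n) = n*(1 - n)/(6*(n**2 + 5*n + 6)).

S(n) = \frac{n \left(1 - n\right)}{6 \left(n^{2} + 5 n + 6\right)}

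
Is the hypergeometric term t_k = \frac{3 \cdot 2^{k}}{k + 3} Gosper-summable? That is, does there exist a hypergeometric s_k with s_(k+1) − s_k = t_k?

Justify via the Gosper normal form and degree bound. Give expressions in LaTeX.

Step 1: r(k) = 2*(k + 3)/(k + 4).
So A=2*k + 6 and B=k + 4, with C=1.
Key eq: (2*k + 6)·f(k+1) = (k + 3)·f(k) + (1).
Degrees (1,1,0) ⇒ d ≤ -1.
d = -1 < 0 ⇒ no nonzero polynomial f; not summable.

No — negative degree bound, so no certificate f.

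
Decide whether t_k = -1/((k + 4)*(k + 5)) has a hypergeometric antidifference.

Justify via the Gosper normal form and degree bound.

Yes. s_k = -k/(4*k + 16).

The ratio is (k + 4)/(k + 6).
A = k + 4, B = k + 6, C = 1.
Key eq: (k + 4)·f(k+1) = (k + 5)·f(k) + (1).
Degrees (1,1,0) ⇒ d ≤ 1.
Solving with deg f ≤ 1: f(k) = k/4.
Certificate R = B(k−1)f/C = k*(k + 5)/4 gives s_k = -k/(4*k + 16).
s_(k+1) − s_k = -1/(k**2 + 9*k + 20) = t_k.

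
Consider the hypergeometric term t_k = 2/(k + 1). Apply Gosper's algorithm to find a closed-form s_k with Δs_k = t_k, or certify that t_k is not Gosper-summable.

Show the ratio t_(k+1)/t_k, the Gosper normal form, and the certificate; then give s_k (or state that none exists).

Ratio r(k) = (k + 1)/(k + 2).
Gosper form: A/B · C(k+1)/C(k) with A=k + 1, B=k + 2, C=1.
Key eq: (k + 1)·f(k+1) = (k + 1)·f(k) + (1).
d = 0 from the (1,1,0) case.
Generic f = c0 gives residual -1; -1 = 0 cannot hold, so t_k is not Gosper-summable.

none — t_k is not Gosper-summable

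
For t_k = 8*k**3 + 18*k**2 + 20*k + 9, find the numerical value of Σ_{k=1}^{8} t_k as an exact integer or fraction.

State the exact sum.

Σ = 14832

Ratio r(k) = (8*k**3 + 42*k**2 + 80*k + 55)/(8*k**3 + 18*k**2 + 20*k + 9).
A = 1, B = 1, C = k**3 + 9*k**2/4 + 5*k/2 + 9/8.
Need (1)·f(k+1) − (1)·f(k) = k**3 + 9*k**2/4 + 5*k/2 + 9/8.
d = 4 from the (0,0,3) case.
Coefficient equations give f(k) = k*(2*k**3 + 2*k**2 + 3*k + 2)/8.
So s_k = (B(k−1)f/C)·t_k = (k*(2*k**3 + 2*k**2 + 3*k + 2)/(8*k**3 + 18*k**2 + 20*k + 9))·t_k = k*(2*k**3 + 2*k**2 + 3*k + 2).
Verify: 8*k**3 + 18*k**2 + 20*k + 9 matches t_k.
Σ_(k=1)^(8) t_k = s_(9) − s_(1) = 14841 − (9) = 14832.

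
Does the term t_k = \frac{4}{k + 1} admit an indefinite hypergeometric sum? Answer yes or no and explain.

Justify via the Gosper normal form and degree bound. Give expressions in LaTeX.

No — key equation has no polynomial f.

t_(k+1)/t_k = (k + 1)/(k + 2).
Gosper form: A/B · C(k+1)/C(k) with A=k + 1, B=k + 2, C=1.
Need (k + 1)·f(k+1) − (k + 1)·f(k) = 1.
deg f ≤ 0 (via 1,1,0).
f = c0 ⇒ A·f(k+1) − B(k−1)·f(k) − C = -1. The system {-1 = 0} is inconsistent; no antidifference.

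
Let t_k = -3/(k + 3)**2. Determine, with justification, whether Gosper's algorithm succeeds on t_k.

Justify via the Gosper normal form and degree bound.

No — key equation has no polynomial f.

The ratio is (k + 3)**2/(k + 4)**2.
Gosper form: A/B · C(k+1)/C(k) with A=k**2 + 6*k + 9, B=k**2 + 8*k + 16, C=1.
Key eq: (k**2 + 6*k + 9)·f(k+1) = (k**2 + 6*k + 9)·f(k) + (1).
From deg A=2, deg B=2, deg C=0: d=0.
Generic f = c0 gives residual -1; -1 = 0 cannot hold, so t_k is not Gosper-summable.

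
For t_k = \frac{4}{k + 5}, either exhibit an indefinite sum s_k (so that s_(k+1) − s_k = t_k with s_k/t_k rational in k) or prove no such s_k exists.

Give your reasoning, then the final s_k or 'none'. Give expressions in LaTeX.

t_(k+1)/t_k = (k + 5)/(k + 6).
A = k + 5, B = k + 6, C = 1.
Set up (k + 5)·f(k+1) − (k + 5)·f(k) − (1) = 0.
Degrees (1,1,0) ⇒ d ≤ 0.
f = c0 ⇒ A·f(k+1) − B(k−1)·f(k) − C = -1. The system {-1 = 0} is inconsistent; no antidifference.

not Gosper-summable; s_k does not exist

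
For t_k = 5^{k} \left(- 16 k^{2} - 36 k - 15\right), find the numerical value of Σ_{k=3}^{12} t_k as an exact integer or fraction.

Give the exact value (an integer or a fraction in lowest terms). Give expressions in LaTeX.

Σ = -809326167750

r(k) = 5*(16*k**2 + 68*k + 67)/(16*k**2 + 36*k + 15) after simplifying.
A = 5, B = 1, C = k**2 + 9*k/4 + 15/16.
Key eq: (5)·f(k+1) = (1)·f(k) + (k**2 + 9*k/4 + 15/16).
d = 2 from the (0,0,2) case.
Coefficient equations give f(k) = k*(4*k - 1)/16.
R(k) = B(k−1)·f(k)/C(k) = k*(4*k - 1)/(16*k**2 + 36*k + 15); s_k = R·t_k = 5**k*k*(1 - 4*k).
Check: Δs_k = 5**k*(-16*k**2 - 36*k - 15). ✓
Telescoping: Σ = s_(13) − s_(3) = -809326171875 − (-4125) = -809326167750.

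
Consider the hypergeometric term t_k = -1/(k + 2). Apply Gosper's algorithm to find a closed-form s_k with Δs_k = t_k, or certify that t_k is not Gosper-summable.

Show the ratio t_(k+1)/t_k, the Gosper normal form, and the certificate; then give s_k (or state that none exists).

The ratio is (k + 2)/(k + 3).
Take A(k)=k + 2, B(k)=k + 3, C(k)=1.
Set up (k + 2)·f(k+1) − (k + 2)·f(k) − (1) = 0.
d = 0 from the (1,1,0) case.
Put f(k) = c0: A·f(k+1) − B(k−1)·f(k) − C = -1; need -1 = 0 — inconsistent ⇒ no f, not summable.

not Gosper-summable; s_k does not exist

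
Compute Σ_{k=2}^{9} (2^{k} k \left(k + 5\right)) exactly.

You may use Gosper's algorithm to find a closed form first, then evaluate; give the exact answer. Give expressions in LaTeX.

Σ = 108536

Compute t_(k+1)/t_k: get 2*(k + 1)*(k + 6)/(k*(k + 5)).
So A=2 and B=1, with C=k**2 + 5*k.
Set up (2)·f(k+1) − (1)·f(k) − (k**2 + 5*k) = 0.
d = 2 from the (0,0,2) case.
Solving with deg f ≤ 2: f(k) = k**2 + k - 4.
So s_k = (B(k−1)f/C)·t_k = ((k**2 + k - 4)/(k*(k + 5)))·t_k = 2**k*(k**2 + k - 4).
Check: Δs_k = 2**k*k*(k + 5). ✓
Telescoping: Σ = s_(10) − s_(2) = 108544 − (8) = 108536.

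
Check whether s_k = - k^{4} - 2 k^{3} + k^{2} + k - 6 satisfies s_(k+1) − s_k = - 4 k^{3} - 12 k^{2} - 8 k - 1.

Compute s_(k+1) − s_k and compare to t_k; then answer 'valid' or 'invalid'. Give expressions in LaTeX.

valid; difference matches t_k

s_(k+1) = k - (k + 1)**4 - 2*(k + 1)**3 + (k + 1)**2 - 5
s_(k+1) − s_k = -4*k**3 - 12*k**2 - 8*k - 1
(s_(k+1) − s_k) − t_k = 0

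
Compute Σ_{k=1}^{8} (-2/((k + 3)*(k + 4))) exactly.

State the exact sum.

Σ = -1/3

The ratio is (k + 3)/(k + 5).
Gosper form: A/B · C(k+1)/C(k) with A=k + 3, B=k + 5, C=1.
Need (k + 3)·f(k+1) − (k + 4)·f(k) = 1.
deg f ≤ 1 (via 1,1,0).
Coefficient equations give f(k) = k/3.
So s_k = (B(k−1)f/C)·t_k = (k*(k + 4)/3)·t_k = -2*k/(3*k + 9).
s_(k+1) − s_k = -2/(k**2 + 7*k + 12) = t_k.
Σ_(k=1)^(8) t_k = s_(9) − s_(1) = -1/2 − (-1/6) = -1/3.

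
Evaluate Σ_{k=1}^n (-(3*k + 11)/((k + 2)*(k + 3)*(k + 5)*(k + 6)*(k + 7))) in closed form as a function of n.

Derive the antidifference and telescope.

S(n) = n*(-n**2 - 16*n - 81)/(126*(n**3 + 16*n**2 + 81*n + 126))

The ratio is (k + 2)*(k + 5)*(3*k + 14)/((k + 4)*(k + 8)*(3*k + 11)).
Take A(k)=k + 2, B(k)=k + 8, C(k)=k**2 + 23*k/3 + 44/3.
f must satisfy (k + 2)·f(k+1) − (k + 7)·f(k) = k**2 + 23*k/3 + 44/3.
From deg A=1, deg B=1, deg C=2: d=5.
Coefficient equations give f(k) = k*(k + 3)*(k + 4)*(k**2 + 13*k + 52)/180.
Then R = B(k−1)f/C = k*(k + 3)*(k + 7)*(k**2 + 13*k + 52)/(60*(3*k + 11)), so s_k = R(k)·t_k = k*(-k**2 - 13*k - 52)/(60*(k**3 + 13*k**2 + 52*k + 60)).
Verify: (-3*k - 11)/(k**5 + 23*k**4 + 203*k**3 + 853*k**2 + 1692*k + 1260) matches t_k.
s_(n+1) = (-n**3 - 16*n**2 - 81*n - 66)/(60*(n**3 + 16*n**2 + 81*n + 126)) and s_(1) = -11/1260, so S(n) = n*(-n**2 - 16*n - 81)/(126*(n**3 + 16*n**2 + 81*n + 126)).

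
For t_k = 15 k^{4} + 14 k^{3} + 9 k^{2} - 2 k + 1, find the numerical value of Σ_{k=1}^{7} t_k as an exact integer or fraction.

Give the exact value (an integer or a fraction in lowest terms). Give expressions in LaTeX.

Ratio r(k) = (15*k**4 + 74*k**3 + 141*k**2 + 118*k + 37)/(15*k**4 + 14*k**3 + 9*k**2 - 2*k + 1).
Gosper form: A/B · C(k+1)/C(k) with A=1, B=1, C=k**4 + 14*k**3/15 + 3*k**2/5 - 2*k/15 + 1/15.
Need (1)·f(k+1) − (1)·f(k) = k**4 + 14*k**3/15 + 3*k**2/5 - 2*k/15 + 1/15.
deg f ≤ 5 (via 0,0,4).
Solve for f: f(k) = k*(3*k**4 - 4*k**3 + k**2 - 2*k + 3)/15 (degree 5 ≤ 5).
R(k) = B(k−1)·f(k)/C(k) = k*(3*k**4 - 4*k**3 + k**2 - 2*k + 3)/(15*k**4 + 14*k**3 + 9*k**2 - 2*k + 1); s_k = R·t_k = k*(3*k**4 - 4*k**3 + k**2 - 2*k + 3).
s_(k+1) − s_k = 15*k**4 + 14*k**3 + 9*k**2 - 2*k + 1 = t_k.
Telescoping: Σ = s_(8) − s_(1) = 82328 − (1) = 82327.

Σ = 82327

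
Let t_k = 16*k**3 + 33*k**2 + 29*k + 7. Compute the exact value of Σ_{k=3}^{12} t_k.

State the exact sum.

r(k) = (16*k**3 + 81*k**2 + 143*k + 85)/(16*k**3 + 33*k**2 + 29*k + 7) after simplifying.
Normal form (A,B,C) = (1, 1, k**3 + 33*k**2/16 + 29*k/16 + 7/16).
Key eq: (1)·f(k+1) = (1)·f(k) + (k**3 + 33*k**2/16 + 29*k/16 + 7/16).
From deg A=0, deg B=0, deg C=3: d=4.
A polynomial solution: f(k) = k*(4*k**3 + 3*k**2 + 2*k - 2)/16.
So s_k = (B(k−1)f/C)·t_k = (k*(4*k**3 + 3*k**2 + 2*k - 2)/(16*k**3 + 33*k**2 + 29*k + 7))·t_k = k*(4*k**3 + 3*k**2 + 2*k - 2).
s_(k+1) − s_k = 16*k**3 + 33*k**2 + 29*k + 7 = t_k.
Telescoping: Σ = s_(13) − s_(3) = 121147 − (417) = 120730.

Σ = 120730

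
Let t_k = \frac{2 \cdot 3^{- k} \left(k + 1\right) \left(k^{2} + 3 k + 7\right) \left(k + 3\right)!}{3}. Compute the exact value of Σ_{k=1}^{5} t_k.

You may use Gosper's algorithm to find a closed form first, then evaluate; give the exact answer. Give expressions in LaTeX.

Compute t_(k+1)/t_k: get (k + 2)*(k + 4)*(3*k + (k + 1)**2 + 10)/(3*(k + 1)*(k**2 + 3*k + 7)).
Gosper form: A/B · C(k+1)/C(k) with A=k/3 + 4/3, B=1, C=k**3 + 4*k**2 + 10*k + 7.
Set up (k/3 + 4/3)·f(k+1) − (1)·f(k) − (k**3 + 4*k**2 + 10*k + 7) = 0.
Bound: deg f ≤ 2.
Solving with deg f ≤ 2: f(k) = 3*(k**2 + k - 1).
Certificate R = B(k−1)f/C = 3*(k**2 + k - 1)/((k + 1)*(k**2 + 3*k + 7)) gives s_k = 2*(k**2 + k - 1)*factorial(k + 3)/3**k.
Check: Δs_k = 2*(k + 1)*(k**2 + 3*k + 7)*factorial(k + 3)/(3*3**k). ✓
Telescoping: Σ = s_(6) − s_(1) = 367360/9 − (16) = 367216/9.

Σ = 367216/9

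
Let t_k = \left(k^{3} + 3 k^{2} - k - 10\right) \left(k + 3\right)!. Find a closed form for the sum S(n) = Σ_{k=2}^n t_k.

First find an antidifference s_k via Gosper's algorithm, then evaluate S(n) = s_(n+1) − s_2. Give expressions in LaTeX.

Compute t_(k+1)/t_k: get (k**4 + 10*k**3 + 32*k**2 + 25*k - 28)/(k**3 + 3*k**2 - k - 10).
Normal form (A,B,C) = (k + 4, 1, k**3 + 3*k**2 - k - 10).
Key eq: (k + 4)·f(k+1) = (1)·f(k) + (k**3 + 3*k**2 - k - 10).
Bound: deg f ≤ 2.
A polynomial solution: f(k) = k**2 - 2*k - 2.
Get s_k = R·t_k = (k**2 - 2*k - 2)*factorial(k + 3) with R(k) = B(k−1)f(k)/C(k) = (k**2 - 2*k - 2)/(k**3 + 3*k**2 - k - 10).
Check: Δs_k = (k**3 + 3*k**2 - k - 10)*factorial(k + 3). ✓
Evaluate: s_(n+1) = (n**2 - 3)*factorial(n + 4); subtract s_(2) = -240 ⇒ S(n) = n**2*factorial(n + 4) - 3*factorial(n + 4) + 240.

S(n) = n^{2} \left(n + 4\right)! - 3 \left(n + 4\right)! + 240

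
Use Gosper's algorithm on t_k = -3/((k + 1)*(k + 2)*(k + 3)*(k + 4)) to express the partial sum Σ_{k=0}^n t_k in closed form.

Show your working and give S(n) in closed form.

Compute t_(k+1)/t_k: get (k + 1)/(k + 5).
So A=k + 1 and B=k + 5, with C=1.
Need (k + 1)·f(k+1) − (k + 4)·f(k) = 1.
deg f ≤ 3 (via 1,1,0).
A polynomial solution: f(k) = k*(k**2 + 6*k + 11)/18.
Then R = B(k−1)f/C = k*(k + 4)*(k**2 + 6*k + 11)/18, so s_k = R(k)·t_k = k*(-k**2 - 6*k - 11)/(6*(k + 1)*(k + 2)*(k + 3)).
Δs = -3/(k**4 + 10*k**3 + 35*k**2 + 50*k + 24), as required.
s_(n+1) = (-n**3 - 9*n**2 - 26*n - 18)/(6*(n**3 + 9*n**2 + 26*n + 24)) and s_(0) = 0, so S(n) = (-n**3 - 9*n**2 - 26*n - 18)/(6*(n**3 + 9*n**2 + 26*n + 24)).

S(n) = (-n**3 - 9*n**2 - 26*n - 18)/(6*(n**3 + 9*n**2 + 26*n + 24))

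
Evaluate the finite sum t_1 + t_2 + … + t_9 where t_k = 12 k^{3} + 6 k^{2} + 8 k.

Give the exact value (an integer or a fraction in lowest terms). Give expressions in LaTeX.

The ratio is (6*k**3 + 21*k**2 + 28*k + 13)/(k*(6*k**2 + 3*k + 4)).
A = 1, B = 1, C = k**3 + k**2/2 + 2*k/3.
Key eq: (1)·f(k+1) = (1)·f(k) + (k**3 + k**2/2 + 2*k/3).
Degrees (0,0,3) ⇒ d ≤ 4.
Coefficient equations give f(k) = k*(k - 1)*(3*k**2 - k + 3)/12.
So s_k = (B(k−1)f/C)·t_k = ((k - 1)*(3*k**2 - k + 3)/(2*(6*k**2 + 3*k + 4)))·t_k = k*(3*k**3 - 4*k**2 + 4*k - 3).
s_(k+1) − s_k = 2*k*(6*k**2 + 3*k + 4) = t_k.
Σ_(k=1)^(9) t_k = s_(10) − s_(1) = 26370 − (0) = 26370.

Σ = 26370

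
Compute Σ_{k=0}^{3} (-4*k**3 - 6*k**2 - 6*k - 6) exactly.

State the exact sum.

t_(k+1)/t_k = (2*k**3 + 9*k**2 + 15*k + 11)/(2*k**3 + 3*k**2 + 3*k + 3).
Factor: A=1; B=1; C=k**3 + 3*k**2/2 + 3*k/2 + 3/2.
Need (1)·f(k+1) − (1)·f(k) = k**3 + 3*k**2/2 + 3*k/2 + 3/2.
deg f ≤ 4 (via 0,0,3).
Match coefficients ⇒ f(k) = k*(k**3 + k + 4)/4.
So s_k = (B(k−1)f/C)·t_k = (k*(k**3 + k + 4)/(2*(2*k**3 + 3*k**2 + 3*k + 3)))·t_k = k*(-k**3 - k - 4).
s_(k+1) − s_k = -4*k**3 - 6*k**2 - 6*k - 6 = t_k.
Telescoping: Σ = s_(4) − s_(0) = -288 − (0) = -288.

Σ = -288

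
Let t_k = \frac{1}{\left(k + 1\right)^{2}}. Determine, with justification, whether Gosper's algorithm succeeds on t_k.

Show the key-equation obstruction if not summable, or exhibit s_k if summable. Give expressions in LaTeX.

Step 1: r(k) = (k + 1)**2/(k + 2)**2.
A = k**2 + 2*k + 1, B = k**2 + 4*k + 4, C = 1.
Need (k**2 + 2*k + 1)·f(k+1) − (k**2 + 2*k + 1)·f(k) = 1.
Bound: deg f ≤ 0.
Write f(k) = c0. Then LHS − RHS = -1, requiring -1 = 0: contradictory. No certificate.

No — t_k has no hypergeometric antidifference.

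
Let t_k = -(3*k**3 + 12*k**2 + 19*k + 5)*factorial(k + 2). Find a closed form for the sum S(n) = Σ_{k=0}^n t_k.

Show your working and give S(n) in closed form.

r(k) = (3*k**4 + 30*k**3 + 115*k**2 + 195*k + 117)/(3*k**3 + 12*k**2 + 19*k + 5) after simplifying.
So A=k + 3 and B=1, with C=k**3 + 4*k**2 + 19*k/3 + 5/3.
Solve (k + 3)·f(k+1) − (1)·f(k) = k**3 + 4*k**2 + 19*k/3 + 5/3.
Bound: deg f ≤ 2.
Coefficient equations give f(k) = (3*k**2 - 2)/3.
Certificate R = B(k−1)f/C = (3*k**2 - 2)/(3*k**3 + 12*k**2 + 19*k + 5) gives s_k = -(3*k**2 - 2)*factorial(k + 2).
Verify: -(3*k**3 + 12*k**2 + 19*k + 5)*factorial(k + 2) matches t_k.
Σ_(k=0)^n t_k = s_(n+1) − s_(0) = (-(3*n**2 + 6*n + 1)*factorial(n + 3)) − (4), i.e. -3*n**2*factorial(n + 3) - 6*n*factorial(n + 3) - factorial(n + 3) - 4.

S(n) = -3*n**2*factorial(n + 3) - 6*n*factorial(n + 3) - factorial(n + 3) - 4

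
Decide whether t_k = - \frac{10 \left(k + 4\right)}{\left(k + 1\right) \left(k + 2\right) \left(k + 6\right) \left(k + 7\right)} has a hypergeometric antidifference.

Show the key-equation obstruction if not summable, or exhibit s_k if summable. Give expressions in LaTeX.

Yes. s_k = \frac{5 k \left(- k - 7\right)}{6 \left(k^{2} + 7 k + 6\right)}.

Ratio r(k) = (k + 1)*(k + 5)*(k + 6)/((k + 3)*(k + 4)*(k + 8)).
So A=k + 1 and B=k + 8, with C=k**4 + 16*k**3 + 95*k**2 + 248*k + 240.
Key eq: (k + 1)·f(k+1) = (k + 7)·f(k) + (k**4 + 16*k**3 + 95*k**2 + 248*k + 240).
deg f ≤ 6 (via 1,1,4).
Coefficient equations give f(k) = k*(k + 2)*(k + 3)*(k + 4)*(k + 5)*(k + 7)/12.
So s_k = (B(k−1)f/C)·t_k = (k*(k + 2)*(k + 7)**2/(12*(k + 4)))·t_k = 5*k*(-k - 7)/(6*(k**2 + 7*k + 6)).
Δs = 10*(-k - 4)/(k**4 + 16*k**3 + 83*k**2 + 152*k + 84), as required.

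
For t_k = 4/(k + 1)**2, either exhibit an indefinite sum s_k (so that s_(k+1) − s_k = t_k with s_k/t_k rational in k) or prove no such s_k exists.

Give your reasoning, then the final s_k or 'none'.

r(k) = (k + 1)**2/(k + 2)**2 after simplifying.
So A=k**2 + 2*k + 1 and B=k**2 + 4*k + 4, with C=1.
Need (k**2 + 2*k + 1)·f(k+1) − (k**2 + 2*k + 1)·f(k) = 1.
Bound: deg f ≤ 0.
Generic f = c0 gives residual -1; -1 = 0 cannot hold, so t_k is not Gosper-summable.

no hypergeometric antidifference exists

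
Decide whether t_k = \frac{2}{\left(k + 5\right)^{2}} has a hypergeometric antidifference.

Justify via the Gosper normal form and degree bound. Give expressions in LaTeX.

t_(k+1)/t_k = (k + 5)**2/(k + 6)**2.
Gosper form: A/B · C(k+1)/C(k) with A=k**2 + 10*k + 25, B=k**2 + 12*k + 36, C=1.
Set up (k**2 + 10*k + 25)·f(k+1) − (k**2 + 10*k + 25)·f(k) − (1) = 0.
Bound: deg f ≤ 0.
Put f(k) = c0: A·f(k+1) − B(k−1)·f(k) − C = -1; need -1 = 0 — inconsistent ⇒ no f, not summable.

No — the linear system for f has no solution.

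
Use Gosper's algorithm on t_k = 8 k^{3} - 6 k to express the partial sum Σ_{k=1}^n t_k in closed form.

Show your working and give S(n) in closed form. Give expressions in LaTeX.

S(n) = n \left(2 n^{3} + 4 n^{2} - n - 3\right)

Ratio r(k) = (-3*k + 4*(k + 1)**3 - 3)/(k*(4*k**2 - 3)).
A = 1, B = 1, C = k**3 - 3*k/4.
Solve (1)·f(k+1) − (1)·f(k) = k**3 - 3*k/4.
d = 4 from the (0,0,3) case.
Solving with deg f ≤ 4: f(k) = k*(k - 1)*(2*k**2 - 2*k - 3)/8.
Certificate R = B(k−1)f/C = (k - 1)*(2*k**2 - 2*k - 3)/(2*(4*k**2 - 3)) gives s_k = k*(2*k**3 - 4*k**2 - k + 3).
Δs = 8*k**3 - 6*k, as required.
Σ_(k=1)^n t_k = s_(n+1) − s_(1) = (n*(2*n**3 + 4*n**2 - n - 3)) − (0), i.e. n*(2*n**3 + 4*n**2 - n - 3).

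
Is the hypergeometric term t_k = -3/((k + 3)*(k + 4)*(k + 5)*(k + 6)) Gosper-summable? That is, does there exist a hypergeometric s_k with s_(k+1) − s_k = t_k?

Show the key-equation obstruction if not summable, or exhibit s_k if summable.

Step 1: r(k) = (k + 3)/(k + 7).
Take A(k)=k + 3, B(k)=k + 7, C(k)=1.
Set up (k + 3)·f(k+1) − (k + 6)·f(k) − (1) = 0.
deg f ≤ 3 (via 1,1,0).
Solving with deg f ≤ 3: f(k) = k*(k**2 + 12*k + 47)/180.
R(k) = B(k−1)·f(k)/C(k) = k*(k + 6)*(k**2 + 12*k + 47)/180; s_k = R·t_k = k*(-k**2 - 12*k - 47)/(60*(k + 3)*(k + 4)*(k + 5)).
Δs = -3/(k**4 + 18*k**3 + 119*k**2 + 342*k + 360), as required.

Yes. s_k = k*(-k**2 - 12*k - 47)/(60*(k + 3)*(k + 4)*(k + 5)).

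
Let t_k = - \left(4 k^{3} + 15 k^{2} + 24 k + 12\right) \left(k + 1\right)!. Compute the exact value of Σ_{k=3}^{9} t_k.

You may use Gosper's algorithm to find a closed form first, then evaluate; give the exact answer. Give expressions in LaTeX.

r(k) = (4*k**4 + 35*k**3 + 120*k**2 + 187*k + 110)/(4*k**3 + 15*k**2 + 24*k + 12) after simplifying.
Gosper form: A/B · C(k+1)/C(k) with A=k + 2, B=1, C=k**3 + 15*k**2/4 + 6*k + 3.
Set up (k + 2)·f(k+1) − (1)·f(k) − (k**3 + 15*k**2/4 + 6*k + 3) = 0.
Bound: deg f ≤ 2.
A polynomial solution: f(k) = (4*k**2 + 3*k - 2)/4.
So s_k = (B(k−1)f/C)·t_k = ((4*k**2 + 3*k - 2)/(4*k**3 + 15*k**2 + 24*k + 12))·t_k = -(4*k**2 + 3*k - 2)*factorial(k + 1).
Δs = -(4*k**3 + 15*k**2 + 24*k + 12)*factorial(k + 1), as required.
Σ_(k=3)^(9) t_k = s_(10) − s_(3) = -17084390400 − (-1032) = -17084389368.

Σ = -17084389368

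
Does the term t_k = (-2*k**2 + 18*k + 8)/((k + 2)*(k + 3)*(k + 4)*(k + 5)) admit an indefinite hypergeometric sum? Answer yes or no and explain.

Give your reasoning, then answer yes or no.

Yes. s_k = k*(k**2 + 21*k + 2)/(6*(k + 2)*(k + 3)*(k + 4)).

The ratio is (k + 2)*(9*k - (k + 1)**2 + 13)/((k + 6)*(-k**2 + 9*k + 4)).
A = k + 2, B = k + 6, C = k**2 - 9*k - 4.
f must satisfy (k + 2)·f(k+1) − (k + 5)·f(k) = k**2 - 9*k - 4.
deg f ≤ 3 (via 1,1,2).
A polynomial solution: f(k) = -k*(k**2 + 21*k + 2)/12.
So s_k = (B(k−1)f/C)·t_k = (-k*(k + 5)*(k**2 + 21*k + 2)/(12*(k**2 - 9*k - 4)))·t_k = k*(k**2 + 21*k + 2)/(6*(k + 2)*(k + 3)*(k + 4)).
s_(k+1) − s_k = 2*(-k**2 + 9*k + 4)/(k**4 + 14*k**3 + 71*k**2 + 154*k + 120) = t_k.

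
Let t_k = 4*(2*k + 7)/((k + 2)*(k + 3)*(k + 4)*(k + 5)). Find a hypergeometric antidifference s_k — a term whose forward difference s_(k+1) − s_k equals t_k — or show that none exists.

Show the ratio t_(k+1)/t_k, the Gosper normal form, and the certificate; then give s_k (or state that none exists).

Compute t_(k+1)/t_k: get (k + 2)*(2*k + 9)/((k + 6)*(2*k + 7)).
Normal form (A,B,C) = (k + 2, k + 6, k + 7/2).
Set up (k + 2)·f(k+1) − (k + 5)·f(k) − (k + 7/2) = 0.
Bound: deg f ≤ 3.
Match coefficients ⇒ f(k) = k*(k + 3)*(k + 6)/16.
Then R = B(k−1)f/C = k*(k + 3)*(k + 5)*(k + 6)/(8*(2*k + 7)), so s_k = R(k)·t_k = k*(k + 6)/(2*(k**2 + 6*k + 8)).
Δs = 4*(2*k + 7)/(k**4 + 14*k**3 + 71*k**2 + 154*k + 120), as required.

s_k = k*(k + 6)/(2*(k**2 + 6*k + 8))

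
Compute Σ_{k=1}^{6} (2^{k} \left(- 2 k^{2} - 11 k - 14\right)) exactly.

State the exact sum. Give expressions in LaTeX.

Σ = -15726

r(k) = 2*(2*k**2 + 15*k + 27)/(2*k**2 + 11*k + 14) after simplifying.
Normal form (A,B,C) = (2, 1, k**2 + 11*k/2 + 7).
f must satisfy (2)·f(k+1) − (1)·f(k) = k**2 + 11*k/2 + 7.
Degrees (0,0,2) ⇒ d ≤ 2.
Coefficient equations give f(k) = (2*k**2 + 3*k + 4)/2.
R(k) = B(k−1)·f(k)/C(k) = (2*k**2 + 3*k + 4)/((k + 2)*(2*k + 7)); s_k = R·t_k = 2**k*(-2*k**2 - 3*k - 4).
Check: Δs_k = 2**k*(-2*k**2 - 11*k - 14). ✓
Sum = s_(7) − s_(1); s_(7) = -15744, s_(1) = -18 ⇒ -15726.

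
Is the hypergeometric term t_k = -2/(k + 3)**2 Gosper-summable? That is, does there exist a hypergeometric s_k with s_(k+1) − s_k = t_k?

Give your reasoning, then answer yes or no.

Step 1: r(k) = (k + 3)**2/(k + 4)**2.
Take A(k)=k**2 + 6*k + 9, B(k)=k**2 + 8*k + 16, C(k)=1.
Set up (k**2 + 6*k + 9)·f(k+1) − (k**2 + 6*k + 9)·f(k) − (1) = 0.
deg f ≤ 0 (via 2,2,0).
Put f(k) = c0: A·f(k+1) − B(k−1)·f(k) − C = -1; need -1 = 0 — inconsistent ⇒ no f, not summable.

No — key equation has no polynomial f.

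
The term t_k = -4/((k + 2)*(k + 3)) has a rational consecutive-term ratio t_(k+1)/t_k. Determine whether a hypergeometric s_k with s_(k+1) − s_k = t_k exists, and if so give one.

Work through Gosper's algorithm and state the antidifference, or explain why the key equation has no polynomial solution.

s_k = -2*k/(k + 2)

The ratio is (k + 2)/(k + 4).
So A=k + 2 and B=k + 4, with C=1.
Set up (k + 2)·f(k+1) − (k + 3)·f(k) − (1) = 0.
Degrees (1,1,0) ⇒ d ≤ 1.
Coefficient equations give f(k) = k/2.
Certificate R = B(k−1)f/C = k*(k + 3)/2 gives s_k = -2*k/(k + 2).
Check: Δs_k = -4/(k**2 + 5*k + 6). ✓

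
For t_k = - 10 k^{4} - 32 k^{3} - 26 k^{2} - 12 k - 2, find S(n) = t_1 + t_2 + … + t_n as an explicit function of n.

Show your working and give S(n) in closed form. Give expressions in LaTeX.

Compute t_(k+1)/t_k: get (5*k**4 + 36*k**3 + 91*k**2 + 100*k + 41)/(5*k**4 + 16*k**3 + 13*k**2 + 6*k + 1).
Normal form (A,B,C) = (1, 1, k**4 + 16*k**3/5 + 13*k**2/5 + 6*k/5 + 1/5).
Need (1)·f(k+1) − (1)·f(k) = k**4 + 16*k**3/5 + 13*k**2/5 + 6*k/5 + 1/5.
Degrees (0,0,4) ⇒ d ≤ 5.
A polynomial solution: f(k) = k**2*(2*k - 1)*(k**2 + 2*k - 1)/10.
R(k) = B(k−1)·f(k)/C(k) = k**2*(2*k - 1)*(k**2 + 2*k - 1)/(2*(5*k**4 + 16*k**3 + 13*k**2 + 6*k + 1)); s_k = R·t_k = k**2*(-2*k**3 - 3*k**2 + 4*k - 1).
Δs = -10*k**4 - 32*k**3 - 26*k**2 - 12*k - 2, as required.
Evaluate: s_(n+1) = -2*n**5 - 13*n**4 - 28*n**3 - 27*n**2 - 12*n - 2; subtract s_(1) = -2 ⇒ S(n) = n*(-2*n**4 - 13*n**3 - 28*n**2 - 27*n - 12).

S(n) = n \left(- 2 n^{4} - 13 n^{3} - 28 n^{2} - 27 n - 12\right)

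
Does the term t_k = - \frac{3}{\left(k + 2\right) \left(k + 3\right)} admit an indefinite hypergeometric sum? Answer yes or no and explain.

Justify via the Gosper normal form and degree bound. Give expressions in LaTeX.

Yes. s_k = - \frac{3 k}{2 k + 4}.

Ratio r(k) = (k + 2)/(k + 4).
Factor: A=k + 2; B=k + 4; C=1.
Key eq: (k + 2)·f(k+1) = (k + 3)·f(k) + (1).
Bound: deg f ≤ 1.
Solving with deg f ≤ 1: f(k) = k/2.
So s_k = (B(k−1)f/C)·t_k = (k*(k + 3)/2)·t_k = -3*k/(2*k + 4).
Check: Δs_k = -3/(k**2 + 5*k + 6). ✓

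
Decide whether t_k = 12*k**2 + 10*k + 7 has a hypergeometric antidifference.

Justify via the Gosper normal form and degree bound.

Yes. s_k = k*(4*k**2 - k + 4).

r(k) = (12*k**2 + 34*k + 29)/(12*k**2 + 10*k + 7) after simplifying.
So A=1 and B=1, with C=k**2 + 5*k/6 + 7/12.
f must satisfy (1)·f(k+1) − (1)·f(k) = k**2 + 5*k/6 + 7/12.
d = 3 from the (0,0,2) case.
A polynomial solution: f(k) = k*(4*k**2 - k + 4)/12.
Then R = B(k−1)f/C = k*(4*k**2 - k + 4)/(12*k**2 + 10*k + 7), so s_k = R(k)·t_k = k*(4*k**2 - k + 4).
s_(k+1) − s_k = 12*k**2 + 10*k + 7 = t_k.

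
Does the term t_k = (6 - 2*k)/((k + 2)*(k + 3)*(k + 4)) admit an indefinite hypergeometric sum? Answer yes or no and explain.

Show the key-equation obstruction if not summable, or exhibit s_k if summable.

The ratio is (k - 2)*(k + 2)/((k - 3)*(k + 5)).
Gosper form: A/B · C(k+1)/C(k) with A=k + 2, B=k + 5, C=k - 3.
Key eq: (k + 2)·f(k+1) = (k + 4)·f(k) + (k - 3).
d = 2 from the (1,1,1) case.
Solving with deg f ≤ 2: f(k) = -k*(k + 17)/12.
Certificate R = B(k−1)f/C = -k*(k + 4)*(k + 17)/(12*(k - 3)) gives s_k = k*(k + 17)/(6*(k + 2)*(k + 3)).
Check: Δs_k = 2*(3 - k)/(k**3 + 9*k**2 + 26*k + 24). ✓

Yes. s_k = k*(k + 17)/(6*(k + 2)*(k + 3)).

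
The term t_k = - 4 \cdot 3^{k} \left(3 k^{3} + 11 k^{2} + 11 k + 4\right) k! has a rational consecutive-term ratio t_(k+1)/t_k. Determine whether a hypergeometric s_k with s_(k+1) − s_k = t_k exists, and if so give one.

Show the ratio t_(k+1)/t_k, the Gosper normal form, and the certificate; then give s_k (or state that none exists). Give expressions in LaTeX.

Ratio r(k) = 3*(3*k**4 + 23*k**3 + 62*k**2 + 71*k + 29)/(3*k**3 + 11*k**2 + 11*k + 4).
So A=3*k + 3 and B=1, with C=k**3 + 11*k**2/3 + 11*k/3 + 4/3.
Need (3*k + 3)·f(k+1) − (1)·f(k) = k**3 + 11*k**2/3 + 11*k/3 + 4/3.
From deg A=1, deg B=0, deg C=3: d=2.
Match coefficients ⇒ f(k) = (k**2 + k - 1)/3.
So s_k = (B(k−1)f/C)·t_k = ((k**2 + k - 1)/(3*k**3 + 11*k**2 + 11*k + 4))·t_k = -4*3**k*(k**2 + k - 1)*factorial(k).
s_(k+1) − s_k = -4*3**k*(3*k**3 + 11*k**2 + 11*k + 4)*factorial(k) = t_k.

s_k = - 4 \cdot 3^{k} \left(k^{2} + k - 1\right) k!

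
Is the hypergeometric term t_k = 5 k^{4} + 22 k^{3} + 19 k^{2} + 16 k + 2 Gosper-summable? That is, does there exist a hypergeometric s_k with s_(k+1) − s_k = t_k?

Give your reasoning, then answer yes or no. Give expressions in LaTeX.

t_(k+1)/t_k = (5*k**4 + 42*k**3 + 115*k**2 + 140*k + 64)/(5*k**4 + 22*k**3 + 19*k**2 + 16*k + 2).
A = 1, B = 1, C = k**4 + 22*k**3/5 + 19*k**2/5 + 16*k/5 + 2/5.
f must satisfy (1)·f(k+1) − (1)·f(k) = k**4 + 22*k**3/5 + 19*k**2/5 + 16*k/5 + 2/5.
From deg A=0, deg B=0, deg C=4: d=5.
A polynomial solution: f(k) = k*(k**4 + 3*k**3 - 3*k**2 + 4*k - 3)/5.
Get s_k = R·t_k = k*(k**4 + 3*k**3 - 3*k**2 + 4*k - 3) with R(k) = B(k−1)f(k)/C(k) = k*(k**4 + 3*k**3 - 3*k**2 + 4*k - 3)/(5*k**4 + 22*k**3 + 19*k**2 + 16*k + 2).
Verify: 5*k**4 + 22*k**3 + 19*k**2 + 16*k + 2 matches t_k.

Yes. s_k = k \left(k^{4} + 3 k^{3} - 3 k^{2} + 4 k - 3\right).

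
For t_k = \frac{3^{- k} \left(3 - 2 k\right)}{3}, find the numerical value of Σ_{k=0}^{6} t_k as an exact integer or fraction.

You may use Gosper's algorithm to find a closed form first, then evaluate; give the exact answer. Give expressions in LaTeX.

Σ = 731/729

Ratio r(k) = (2*k - 1)/(3*(2*k - 3)).
Normal form (A,B,C) = (1/3, 1, k - 3/2).
Solve (1/3)·f(k+1) − (1)·f(k) = k - 3/2.
Bound: deg f ≤ 1.
Solve for f: f(k) = -3*(k - 1)/2 (degree 1 ≤ 1).
So s_k = (B(k−1)f/C)·t_k = (-3*(k - 1)/(2*k - 3))·t_k = (k - 1)/3**k.
Check: Δs_k = (3 - 2*k)/(3*3**k). ✓
Evaluate s at k=7 and k=0: 2/729 and -1; difference 731/729.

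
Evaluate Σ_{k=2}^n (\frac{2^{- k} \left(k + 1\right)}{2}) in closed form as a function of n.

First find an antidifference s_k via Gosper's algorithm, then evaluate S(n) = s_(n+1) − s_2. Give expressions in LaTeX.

Step 1: r(k) = (k + 2)/(2*(k + 1)).
Factor: A=1/2; B=1; C=k + 1.
Solve (1/2)·f(k+1) − (1)·f(k) = k + 1.
deg f ≤ 1 (via 0,0,1).
Solving with deg f ≤ 1: f(k) = -2*(k + 2).
Get s_k = R·t_k = (-k - 2)/2**k with R(k) = B(k−1)f(k)/C(k) = -2*(k + 2)/(k + 1).
s_(k+1) − s_k = (k + 1)/(2*2**k) = t_k.
Telescope: S(n) = s_(n+1) − s_(2) = 2**(-n - 1)*(-n - 3) − (-1) = 2**(-n - 1)*(2**(n + 1) - n - 3).

S(n) = 2^{- n - 1} \left(2^{n + 1} - n - 3\right)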